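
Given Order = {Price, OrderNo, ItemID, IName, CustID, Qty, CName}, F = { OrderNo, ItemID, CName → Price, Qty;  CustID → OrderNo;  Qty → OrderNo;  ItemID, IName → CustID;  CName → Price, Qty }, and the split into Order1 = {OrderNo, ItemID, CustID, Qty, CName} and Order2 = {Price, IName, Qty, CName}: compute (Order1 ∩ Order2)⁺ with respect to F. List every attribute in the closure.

Price, OrderNo, Qty, CName

Order1 ∩ Order2 = {Qty, CName}.
Qty → OrderNo applies, adding OrderNo
CName → Price, Qty applies, adding Price
Closure: {Price, OrderNo, Qty, CName}.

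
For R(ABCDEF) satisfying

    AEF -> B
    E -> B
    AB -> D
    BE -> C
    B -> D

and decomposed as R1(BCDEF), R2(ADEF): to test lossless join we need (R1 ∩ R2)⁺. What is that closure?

R1 ∩ R2 = {DEF}.
E → B applies, adding B
BE → C applies, adding C
Closure: {BCDEF}.

BCDEF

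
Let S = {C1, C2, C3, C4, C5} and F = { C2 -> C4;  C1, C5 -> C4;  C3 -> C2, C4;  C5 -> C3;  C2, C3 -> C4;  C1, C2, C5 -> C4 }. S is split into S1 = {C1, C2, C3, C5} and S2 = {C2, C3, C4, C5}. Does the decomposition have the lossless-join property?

Yes

Common attributes: S1 ∩ S2 = {C2, C3, C5}.
Closure of {C2, C3, C5}: C2 → C4 applies, adding C4. So (C2, C3, C5)⁺ = {C2, C3, C4, C5}.
This closure contains every attribute of S2, so S1 ∩ S2 → S2. The join is lossless.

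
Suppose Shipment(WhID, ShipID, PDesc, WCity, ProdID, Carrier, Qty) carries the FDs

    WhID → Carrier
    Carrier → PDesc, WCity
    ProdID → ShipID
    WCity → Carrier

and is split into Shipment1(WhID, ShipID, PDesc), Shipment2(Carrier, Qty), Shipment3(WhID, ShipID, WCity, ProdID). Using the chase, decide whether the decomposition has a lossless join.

Chase test. Columns are WhID, ShipID, PDesc, WCity, ProdID, Carrier, Qty; row i has aⱼ where attribute j ∈ Shipmenti, else bᵢⱼ.
Initial tableau (one row per fragment):
  row 1: a1 a2 a3 b14 b15 b16 b17
  row 2: b21 b22 b23 b24 b25 a6 a7
  row 3: a1 a2 b33 a4 a5 b36 b37
Rows 1 and 3 agree on WhID; apply WhID→Carrier and equate their Carrier entries.
Rows 1 and 3 agree on Carrier; apply Carrier→PDesc, WCity and equate their PDesc, WCity entries.
No row becomes fully distinguished — the join is lossy.

No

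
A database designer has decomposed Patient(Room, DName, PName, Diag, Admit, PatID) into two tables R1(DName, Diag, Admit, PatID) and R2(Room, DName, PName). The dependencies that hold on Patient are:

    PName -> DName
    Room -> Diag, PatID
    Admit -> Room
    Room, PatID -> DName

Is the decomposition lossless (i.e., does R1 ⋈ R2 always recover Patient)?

Common attributes: R1 ∩ R2 = {DName}.
No dependency enlarges {DName}, so (DName)⁺ = {DName}.
The closure contains neither all of R1 = {DName, Diag, Admit, PatID} nor all of R2 = {Room, DName, PName}, so the common attributes are not a superkey of either fragment. The join is lossy.

No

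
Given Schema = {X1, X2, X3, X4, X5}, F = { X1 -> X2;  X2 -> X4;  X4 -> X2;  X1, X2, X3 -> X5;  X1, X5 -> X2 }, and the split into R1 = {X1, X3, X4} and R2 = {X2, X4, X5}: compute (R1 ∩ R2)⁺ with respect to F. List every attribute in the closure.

X2, X4

R1 ∩ R2 = {X4}.
X4 → X2 applies, adding X2
Closure: {X2, X4}.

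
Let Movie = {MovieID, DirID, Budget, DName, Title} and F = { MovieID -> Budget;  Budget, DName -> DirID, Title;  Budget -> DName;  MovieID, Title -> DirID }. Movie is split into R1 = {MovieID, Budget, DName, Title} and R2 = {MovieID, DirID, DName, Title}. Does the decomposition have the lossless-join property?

Yes

Common attributes: R1 ∩ R2 = {MovieID, DName, Title}.
Closure of {MovieID, DName, Title}: MovieID → Budget applies, adding Budget; Budget, DName → DirID, Title applies, adding DirID. So (MovieID, DName, Title)⁺ = {MovieID, DirID, Budget, DName, Title}.
This closure contains every attribute of R1, so R1 ∩ R2 → R1. The join is lossless.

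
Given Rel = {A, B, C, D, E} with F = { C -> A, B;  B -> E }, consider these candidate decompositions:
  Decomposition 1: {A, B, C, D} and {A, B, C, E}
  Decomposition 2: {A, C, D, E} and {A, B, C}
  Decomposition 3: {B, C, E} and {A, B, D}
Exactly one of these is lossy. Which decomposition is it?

Decomposition 3

Decomposition 1: common = {A, B, C}, closure = {A, B, C, E} → lossless.
Decomposition 2: common = {A, C}, closure = {A, B, C, E} → lossless.
Decomposition 3: common = {B}, closure = {B, E} → lossy.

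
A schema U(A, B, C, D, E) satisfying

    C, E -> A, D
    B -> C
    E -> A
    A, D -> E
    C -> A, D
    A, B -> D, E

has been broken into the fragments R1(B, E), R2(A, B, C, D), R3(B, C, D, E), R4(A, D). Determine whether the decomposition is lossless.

Yes

Chase test. Columns are A, B, C, D, E; row i has aⱼ where attribute j ∈ Ri, else bᵢⱼ.
Initial tableau (one row per fragment):
  row 1: b11 a2 b13 b14 a5
  row 2: a1 a2 a3 a4 b25
  row 3: b31 a2 a3 a4 a5
  row 4: a1 b42 b43 a4 b45
Rows 1 and 2 agree on B; apply B→C and equate their C entries.
Rows 1 and 3 agree on E; apply E→A and equate their A entries.
Rows 2 and 4 agree on A, D; apply A, D→E and equate their E entries.
Rows 1 and 2 agree on C; apply C→A, D and equate their A, D entries.
Rows 1 and 2 agree on A, B; apply A, B→D, E and equate their D, E entries.
Row 1 is now all distinguished symbols — the join is lossless.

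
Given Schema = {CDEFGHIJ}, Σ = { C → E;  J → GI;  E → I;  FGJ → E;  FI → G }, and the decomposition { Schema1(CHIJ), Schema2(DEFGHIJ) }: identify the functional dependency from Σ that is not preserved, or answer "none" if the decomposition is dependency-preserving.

Check C → E: no single fragment contains all of {CE}, and the restricted closure of {C} across the fragments never reaches {E}.
J → GI is preserved.
E → I is preserved.
FGJ → E is preserved.
FI → G is preserved.

C → E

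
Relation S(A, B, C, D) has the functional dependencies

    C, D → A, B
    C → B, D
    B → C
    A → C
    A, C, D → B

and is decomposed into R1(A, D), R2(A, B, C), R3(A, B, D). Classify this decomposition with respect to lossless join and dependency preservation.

lossless and dependency-preserving

Lossless test (chase): Rows 2 and 3 agree on B; apply B→C and equate their C entries. Rows 1 and 2 agree on A; apply A→C and equate their C entries. Rows 1 and 3 agree on A, C, D; apply A, C, D→B and equate their B entries. Rows 1 and 2 agree on C; apply C→B, D and equate their B, D entries. Row 1 is now all distinguished symbols — the join is lossless.
Dependency preservation: C, D → A, B; C → B, D; A, C, D → B are not contained in any single fragment, but the restricted closure of each left-hand side across the fragments still reaches the right-hand side; the remaining FDs each lie inside some fragment. All dependencies are preserved.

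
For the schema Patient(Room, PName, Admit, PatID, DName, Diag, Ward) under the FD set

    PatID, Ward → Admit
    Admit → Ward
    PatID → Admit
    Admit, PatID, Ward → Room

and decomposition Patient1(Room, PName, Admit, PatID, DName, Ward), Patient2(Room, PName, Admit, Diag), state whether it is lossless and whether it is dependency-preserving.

Lossless test: (Room, PName, Admit)⁺ = {Room, PName, Admit, Ward}, which is a superkey of neither fragment — lossy.
Dependency preservation: every FD's attributes lie within a single fragment, so each can be enforced locally — preserved.

lossy but dependency-preserving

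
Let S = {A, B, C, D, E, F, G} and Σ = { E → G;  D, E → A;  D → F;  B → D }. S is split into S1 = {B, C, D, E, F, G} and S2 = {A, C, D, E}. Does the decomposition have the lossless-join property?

Yes

Common attributes: S1 ∩ S2 = {C, D, E}.
Closure of {C, D, E}: E → G applies, adding G; D, E → A applies, adding A; D → F applies, adding F. So (C, D, E)⁺ = {A, C, D, E, F, G}.
This closure contains every attribute of S2, so S1 ∩ S2 → S2. The join is lossless.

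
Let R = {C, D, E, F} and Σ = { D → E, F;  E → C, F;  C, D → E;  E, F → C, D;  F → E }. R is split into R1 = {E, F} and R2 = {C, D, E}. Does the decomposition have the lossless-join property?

Common attributes: R1 ∩ R2 = {E}.
Closure of {E}: E → C, F applies, adding C, F; E, F → C, D applies, adding D. So (E)⁺ = {C, D, E, F}.
This closure contains every attribute of R1, so R1 ∩ R2 → R1. The join is lossless.

Yes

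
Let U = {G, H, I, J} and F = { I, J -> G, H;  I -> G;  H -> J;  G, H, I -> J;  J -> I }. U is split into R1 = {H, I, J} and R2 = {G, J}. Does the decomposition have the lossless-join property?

Yes

Common attributes: R1 ∩ R2 = {J}.
Closure of {J}: J → I applies, adding I; I, J → G, H applies, adding G, H. So (J)⁺ = {G, H, I, J}.
This closure contains every attribute of R1, so R1 ∩ R2 → R1. The join is lossless.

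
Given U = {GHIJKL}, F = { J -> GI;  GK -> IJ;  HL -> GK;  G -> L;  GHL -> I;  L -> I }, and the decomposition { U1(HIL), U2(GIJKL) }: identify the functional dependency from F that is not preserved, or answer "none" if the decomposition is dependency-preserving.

HL -> GK

Check HL → GK: no single fragment contains all of {GHKL}, and the restricted closure of {HL} across the fragments never reaches {GK}.
J → GI is preserved.
GK → IJ is preserved.
G → L is preserved.
GHL → I is preserved.
L → I is preserved.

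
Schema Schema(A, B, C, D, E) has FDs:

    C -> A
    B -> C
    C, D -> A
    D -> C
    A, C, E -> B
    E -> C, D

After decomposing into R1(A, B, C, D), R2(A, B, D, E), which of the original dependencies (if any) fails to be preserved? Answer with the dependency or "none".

C → A lies within R1.
B → C lies within R1.
C, D → A lies within R1.
D → C lies within R1.
A, C, E → B: restricted closure across fragments reaches B.
E → C, D: restricted closure across fragments reaches C, D.
Every dependency is enforceable on the fragments, so the decomposition is dependency-preserving.

none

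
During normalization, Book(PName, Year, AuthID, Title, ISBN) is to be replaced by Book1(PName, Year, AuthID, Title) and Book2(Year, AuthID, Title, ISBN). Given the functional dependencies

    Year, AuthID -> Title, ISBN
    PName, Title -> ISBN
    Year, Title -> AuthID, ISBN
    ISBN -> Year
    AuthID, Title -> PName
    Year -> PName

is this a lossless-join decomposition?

Common attributes: Book1 ∩ Book2 = {Year, AuthID, Title}.
Closure of {Year, AuthID, Title}: Year, AuthID → Title, ISBN applies, adding ISBN; AuthID, Title → PName applies, adding PName. So (Year, AuthID, Title)⁺ = {PName, Year, AuthID, Title, ISBN}.
This closure contains every attribute of Book1, so Book1 ∩ Book2 → Book1. The join is lossless.

Yes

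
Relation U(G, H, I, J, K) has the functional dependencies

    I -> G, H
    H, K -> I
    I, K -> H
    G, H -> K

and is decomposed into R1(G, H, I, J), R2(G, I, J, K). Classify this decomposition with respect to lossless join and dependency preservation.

lossless but not dependency-preserving

Lossless test: (G, I, J)⁺ = {G, H, I, J, K}, which contains all of one fragment — lossless.
Dependency preservation: the restricted closure of {H, K} across the fragments never reaches {I}, so H, K → I cannot be enforced without a join — not preserved.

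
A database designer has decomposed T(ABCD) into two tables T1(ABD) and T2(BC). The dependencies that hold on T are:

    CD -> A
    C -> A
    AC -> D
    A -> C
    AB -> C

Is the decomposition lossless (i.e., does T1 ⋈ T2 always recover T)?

Common attributes: T1 ∩ T2 = {B}.
No dependency enlarges {B}, so (B)⁺ = {B}.
The closure contains neither all of T1 = {ABD} nor all of T2 = {BC}, so the common attributes are not a superkey of either fragment. The join is lossy.

No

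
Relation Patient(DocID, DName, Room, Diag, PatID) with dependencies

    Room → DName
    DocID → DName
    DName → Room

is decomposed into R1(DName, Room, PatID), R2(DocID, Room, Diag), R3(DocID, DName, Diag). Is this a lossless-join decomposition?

Chase test. Columns are DocID, DName, Room, Diag, PatID; row i has aⱼ where attribute j ∈ Ri, else bᵢⱼ.
Initial tableau (one row per fragment):
  row 1: b11 a2 a3 b14 a5
  row 2: a1 b22 a3 a4 b25
  row 3: a1 a2 b33 a4 b35
Rows 1 and 2 agree on Room; apply Room→DName and equate their DName entries.
Rows 1 and 3 agree on DName; apply DName→Room and equate their Room entries.
No row becomes fully distinguished — the join is lossy.

No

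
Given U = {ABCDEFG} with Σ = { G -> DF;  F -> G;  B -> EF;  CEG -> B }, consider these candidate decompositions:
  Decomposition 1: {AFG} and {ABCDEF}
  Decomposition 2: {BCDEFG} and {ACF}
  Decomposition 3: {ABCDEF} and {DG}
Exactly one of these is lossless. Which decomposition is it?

Decomposition 1: common = {AF}, closure = {ADFG} → lossless.
Decomposition 2: common = {CF}, closure = {CDFG} → lossy.
Decomposition 3: common = {D}, closure = {D} → lossy.

Decomposition 1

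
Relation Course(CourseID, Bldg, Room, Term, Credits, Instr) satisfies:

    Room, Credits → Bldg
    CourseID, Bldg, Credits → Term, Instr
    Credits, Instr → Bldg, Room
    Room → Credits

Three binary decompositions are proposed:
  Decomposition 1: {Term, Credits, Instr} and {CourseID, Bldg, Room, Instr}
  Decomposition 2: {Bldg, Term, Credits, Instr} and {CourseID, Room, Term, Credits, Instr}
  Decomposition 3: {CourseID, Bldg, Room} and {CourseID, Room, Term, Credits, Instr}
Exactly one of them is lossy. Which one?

Decomposition 1: common = {Instr}, closure = {Instr} → lossy.
Decomposition 2: common = {Term, Credits, Instr}, closure = {Bldg, Room, Term, Credits, Instr} → lossless.
Decomposition 3: common = {CourseID, Room}, closure = {CourseID, Bldg, Room, Term, Credits, Instr} → lossless.

Decomposition 1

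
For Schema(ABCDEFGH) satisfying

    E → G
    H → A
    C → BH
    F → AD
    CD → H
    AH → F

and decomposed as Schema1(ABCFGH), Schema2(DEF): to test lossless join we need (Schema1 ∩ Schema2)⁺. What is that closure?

Schema1 ∩ Schema2 = {F}.
F → AD applies, adding AD
Closure: {ADF}.

ADF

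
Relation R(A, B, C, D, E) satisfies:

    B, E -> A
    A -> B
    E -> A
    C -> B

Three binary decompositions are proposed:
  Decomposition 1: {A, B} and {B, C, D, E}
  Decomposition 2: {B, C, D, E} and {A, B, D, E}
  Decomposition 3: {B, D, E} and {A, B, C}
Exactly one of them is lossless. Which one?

Decomposition 2

Decomposition 1: common = {B}, closure = {B} → lossy.
Decomposition 2: common = {B, D, E}, closure = {A, B, D, E} → lossless.
Decomposition 3: common = {B}, closure = {B} → lossy.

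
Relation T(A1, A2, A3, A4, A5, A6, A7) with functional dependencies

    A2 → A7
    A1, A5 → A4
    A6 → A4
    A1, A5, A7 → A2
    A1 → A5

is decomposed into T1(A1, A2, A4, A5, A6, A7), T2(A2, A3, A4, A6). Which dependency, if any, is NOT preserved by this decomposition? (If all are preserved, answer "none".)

none

A2 → A7 lies within T1.
A1, A5 → A4 lies within T1.
A6 → A4 lies within T1.
A1, A5, A7 → A2 lies within T1.
A1 → A5 lies within T1.
Every dependency is enforceable on the fragments, so the decomposition is dependency-preserving.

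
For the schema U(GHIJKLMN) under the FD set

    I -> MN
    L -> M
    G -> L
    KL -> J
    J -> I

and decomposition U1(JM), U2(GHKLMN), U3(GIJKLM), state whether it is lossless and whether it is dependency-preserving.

lossless but not dependency-preserving

Lossless test (chase): Rows 2 and 3 agree on KL; apply KL→J and equate their J entries. Rows 1 and 2 agree on J; apply J→I and equate their I entries. Rows 1 and 3 agree on J; apply J→I and equate their I entries. Rows 1 and 2 agree on I; apply I→MN and equate their MN entries. Rows 1 and 3 agree on I; apply I→MN and equate their MN entries. Row 2 is now all distinguished symbols — the join is lossless.
Dependency preservation: the restricted closure of {I} across the fragments never reaches {MN}, so I → MN cannot be enforced without a join — not preserved.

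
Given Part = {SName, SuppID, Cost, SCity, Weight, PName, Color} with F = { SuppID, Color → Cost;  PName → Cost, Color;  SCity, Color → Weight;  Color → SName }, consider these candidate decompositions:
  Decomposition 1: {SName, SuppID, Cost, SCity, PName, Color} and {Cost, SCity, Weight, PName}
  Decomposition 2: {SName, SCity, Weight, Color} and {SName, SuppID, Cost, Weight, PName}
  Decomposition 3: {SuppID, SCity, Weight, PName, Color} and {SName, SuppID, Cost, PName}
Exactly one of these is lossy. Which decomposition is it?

Decomposition 1: common = {Cost, SCity, PName}, closure = {SName, Cost, SCity, Weight, PName, Color} → lossless.
Decomposition 2: common = {SName, Weight}, closure = {SName, Weight} → lossy.
Decomposition 3: common = {SuppID, PName}, closure = {SName, SuppID, Cost, PName, Color} → lossless.

Decomposition 2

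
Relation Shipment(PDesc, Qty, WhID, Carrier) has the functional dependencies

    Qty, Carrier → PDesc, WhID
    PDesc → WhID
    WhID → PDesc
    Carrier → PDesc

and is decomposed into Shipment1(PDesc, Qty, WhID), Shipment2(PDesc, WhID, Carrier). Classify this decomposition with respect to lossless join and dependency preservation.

Lossless test: (PDesc, WhID)⁺ = {PDesc, WhID}, which is a superkey of neither fragment — lossy.
Dependency preservation: Qty, Carrier → PDesc, WhID is not contained in any single fragment, but the restricted closure of its left-hand side across the fragments still reaches the right-hand side; the remaining FDs each lie inside some fragment. All dependencies are preserved.

lossy but dependency-preserving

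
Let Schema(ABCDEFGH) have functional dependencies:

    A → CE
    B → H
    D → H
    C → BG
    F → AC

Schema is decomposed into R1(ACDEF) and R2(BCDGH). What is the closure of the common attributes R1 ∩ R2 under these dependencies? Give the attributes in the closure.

BCDGH

R1 ∩ R2 = {CD}.
D → H applies, adding H
C → BG applies, adding BG
Closure: {BCDGH}.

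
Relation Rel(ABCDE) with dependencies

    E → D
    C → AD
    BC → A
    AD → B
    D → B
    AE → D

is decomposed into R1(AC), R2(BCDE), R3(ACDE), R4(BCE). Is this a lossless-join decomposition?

Yes

Chase test. Columns are ABCDE; row i has aⱼ where attribute j ∈ Ri, else bᵢⱼ.
Initial tableau (one row per fragment):
  row 1: a1 b12 a3 b14 b15
  row 2: b21 a2 a3 a4 a5
  row 3: a1 b32 a3 a4 a5
  row 4: b41 a2 a3 b44 a5
Rows 2 and 4 agree on E; apply E→D and equate their D entries.
Rows 1 and 2 agree on C; apply C→AD and equate their AD entries.
Rows 1 and 4 agree on C; apply C→AD and equate their AD entries.
Rows 1 and 2 agree on AD; apply AD→B and equate their B entries.
Rows 1 and 3 agree on AD; apply AD→B and equate their B entries.
Row 2 is now all distinguished symbols — the join is lossless.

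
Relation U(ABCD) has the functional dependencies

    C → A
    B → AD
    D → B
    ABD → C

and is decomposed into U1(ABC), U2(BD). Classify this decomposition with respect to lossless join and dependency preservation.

lossless and dependency-preserving

Lossless test: (B)⁺ = {ABCD}, which contains all of one fragment — lossless.
Dependency preservation: B → AD; ABD → C are not contained in any single fragment, but the restricted closure of each left-hand side across the fragments still reaches the right-hand side; the remaining FDs each lie inside some fragment. All dependencies are preserved.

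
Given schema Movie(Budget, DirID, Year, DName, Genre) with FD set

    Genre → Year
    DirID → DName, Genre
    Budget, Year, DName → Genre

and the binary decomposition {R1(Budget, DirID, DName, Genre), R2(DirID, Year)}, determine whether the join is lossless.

Yes

Common attributes: R1 ∩ R2 = {DirID}.
Closure of {DirID}: DirID → DName, Genre applies, adding DName, Genre; Genre → Year applies, adding Year. So (DirID)⁺ = {DirID, Year, DName, Genre}.
This closure contains every attribute of R2, so R1 ∩ R2 → R2. The join is lossless.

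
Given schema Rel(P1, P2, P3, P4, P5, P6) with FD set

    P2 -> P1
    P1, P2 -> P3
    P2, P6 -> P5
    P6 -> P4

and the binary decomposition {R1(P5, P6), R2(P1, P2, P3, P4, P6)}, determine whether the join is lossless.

No

Common attributes: R1 ∩ R2 = {P6}.
Closure of {P6}: P6 → P4 applies, adding P4. So (P6)⁺ = {P4, P6}.
The closure contains neither all of R1 = {P5, P6} nor all of R2 = {P1, P2, P3, P4, P6}, so the common attributes are not a superkey of either fragment. The join is lossy.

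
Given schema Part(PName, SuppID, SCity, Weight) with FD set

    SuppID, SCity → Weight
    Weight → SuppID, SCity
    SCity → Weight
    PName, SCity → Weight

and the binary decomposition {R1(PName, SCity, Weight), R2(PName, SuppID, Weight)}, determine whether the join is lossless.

Yes

Common attributes: R1 ∩ R2 = {PName, Weight}.
Closure of {PName, Weight}: Weight → SuppID, SCity applies, adding SuppID, SCity. So (PName, Weight)⁺ = {PName, SuppID, SCity, Weight}.
This closure contains every attribute of R1, so R1 ∩ R2 → R1. The join is lossless.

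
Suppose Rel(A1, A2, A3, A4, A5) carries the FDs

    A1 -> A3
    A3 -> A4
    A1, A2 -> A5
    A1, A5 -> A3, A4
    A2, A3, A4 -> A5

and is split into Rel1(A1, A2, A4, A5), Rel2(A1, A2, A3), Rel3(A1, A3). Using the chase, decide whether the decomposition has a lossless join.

Chase test. Columns are A1, A2, A3, A4, A5; row i has aⱼ where attribute j ∈ Reli, else bᵢⱼ.
Initial tableau (one row per fragment):
  row 1: a1 a2 b13 a4 a5
  row 2: a1 a2 a3 b24 b25
  row 3: a1 b32 a3 b34 b35
Rows 1 and 2 agree on A1; apply A1→A3 and equate their A3 entries.
Rows 1 and 2 agree on A3; apply A3→A4 and equate their A4 entries.
Rows 1 and 3 agree on A3; apply A3→A4 and equate their A4 entries.
Rows 1 and 2 agree on A1, A2; apply A1, A2→A5 and equate their A5 entries.
Row 1 is now all distinguished symbols — the join is lossless.

Yes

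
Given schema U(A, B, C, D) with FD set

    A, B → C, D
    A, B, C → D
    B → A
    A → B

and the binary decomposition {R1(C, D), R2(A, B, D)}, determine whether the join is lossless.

Common attributes: R1 ∩ R2 = {D}.
No dependency enlarges {D}, so (D)⁺ = {D}.
The closure contains neither all of R1 = {C, D} nor all of R2 = {A, B, D}, so the common attributes are not a superkey of either fragment. The join is lossy.

No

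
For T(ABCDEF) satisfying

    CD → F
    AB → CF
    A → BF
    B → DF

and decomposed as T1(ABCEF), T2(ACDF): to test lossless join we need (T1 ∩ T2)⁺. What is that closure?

ABCDF

T1 ∩ T2 = {ACF}.
A → BF applies, adding B
B → DF applies, adding D
Closure: {ABCDF}.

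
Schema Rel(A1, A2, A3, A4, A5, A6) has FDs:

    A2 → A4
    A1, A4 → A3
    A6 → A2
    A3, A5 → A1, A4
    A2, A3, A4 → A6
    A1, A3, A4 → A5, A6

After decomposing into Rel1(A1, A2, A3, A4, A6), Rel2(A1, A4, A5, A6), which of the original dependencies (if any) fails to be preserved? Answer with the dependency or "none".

Check A3, A5 → A1, A4: no single fragment contains all of {A1, A3, A4, A5}, and the restricted closure of {A3, A5} across the fragments never reaches {A1, A4}.
A2 → A4 is preserved.
A1, A4 → A3 is preserved.
A6 → A2 is preserved.
A2, A3, A4 → A6 is preserved.
A1, A3, A4 → A5, A6 is preserved.

A3, A5 → A1, A4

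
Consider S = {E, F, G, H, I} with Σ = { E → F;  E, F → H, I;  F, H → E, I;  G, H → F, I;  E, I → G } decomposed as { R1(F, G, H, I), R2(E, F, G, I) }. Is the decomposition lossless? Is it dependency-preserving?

Lossless test: (F, G, I)⁺ = {F, G, I}, which is a superkey of neither fragment — lossy.
Dependency preservation: the restricted closure of {E, F} across the fragments never reaches {H, I}, so E, F → H, I cannot be enforced without a join — not preserved.

lossy and not dependency-preserving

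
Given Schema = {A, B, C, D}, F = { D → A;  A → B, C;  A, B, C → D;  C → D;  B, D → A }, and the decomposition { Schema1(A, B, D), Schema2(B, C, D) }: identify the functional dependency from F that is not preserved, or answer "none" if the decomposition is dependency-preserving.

D → A lies within Schema1.
A → B, C: restricted closure across fragments reaches B, C.
A, B, C → D: restricted closure across fragments reaches D.
C → D lies within Schema2.
B, D → A lies within Schema1.
Every dependency is enforceable on the fragments, so the decomposition is dependency-preserving.

none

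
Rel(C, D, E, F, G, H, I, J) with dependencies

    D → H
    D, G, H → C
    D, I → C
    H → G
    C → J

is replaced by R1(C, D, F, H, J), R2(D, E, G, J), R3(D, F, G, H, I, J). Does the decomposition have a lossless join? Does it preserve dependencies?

lossy but dependency-preserving

Lossless test (chase): Rows 1 and 2 agree on D; apply D→H and equate their H entries. Rows 2 and 3 agree on D, G, H; apply D, G, H→C and equate their C entries. Rows 1 and 2 agree on H; apply H→G and equate their G entries. Rows 1 and 2 agree on D, G, H; apply D, G, H→C and equate their C entries. No row becomes fully distinguished — the join is lossy.
Dependency preservation: D, G, H → C; D, I → C are not contained in any single fragment, but the restricted closure of each left-hand side across the fragments still reaches the right-hand side; the remaining FDs each lie inside some fragment. All dependencies are preserved.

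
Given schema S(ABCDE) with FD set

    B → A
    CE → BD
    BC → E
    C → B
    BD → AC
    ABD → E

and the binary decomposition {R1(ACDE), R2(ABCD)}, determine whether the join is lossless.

Yes

Common attributes: R1 ∩ R2 = {ACD}.
Closure of {ACD}: C → B applies, adding B; ABD → E applies, adding E. So (ACD)⁺ = {ABCDE}.
This closure contains every attribute of R1, so R1 ∩ R2 → R1. The join is lossless.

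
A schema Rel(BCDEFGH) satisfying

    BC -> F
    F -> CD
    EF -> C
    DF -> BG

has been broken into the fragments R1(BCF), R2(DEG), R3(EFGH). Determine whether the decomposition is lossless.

Chase test. Columns are BCDEFGH; row i has aⱼ where attribute j ∈ Ri, else bᵢⱼ.
Initial tableau (one row per fragment):
  row 1: a1 a2 b13 b14 a5 b16 b17
  row 2: b21 b22 a3 a4 b25 a6 b27
  row 3: b31 b32 b33 a4 a5 a6 a7
Rows 1 and 3 agree on F; apply F→CD and equate their CD entries.
Rows 1 and 3 agree on DF; apply DF→BG and equate their BG entries.
No row becomes fully distinguished — the join is lossy.

No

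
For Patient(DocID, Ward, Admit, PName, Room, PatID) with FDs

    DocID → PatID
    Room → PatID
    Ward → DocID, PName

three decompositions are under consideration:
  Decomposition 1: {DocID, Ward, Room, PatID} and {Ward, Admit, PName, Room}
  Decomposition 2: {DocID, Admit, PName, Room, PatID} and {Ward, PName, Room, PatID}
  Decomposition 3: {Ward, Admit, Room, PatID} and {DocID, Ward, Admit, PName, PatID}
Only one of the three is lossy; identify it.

Decomposition 1: common = {Ward, Room}, closure = {DocID, Ward, PName, Room, PatID} → lossless.
Decomposition 2: common = {PName, Room, PatID}, closure = {PName, Room, PatID} → lossy.
Decomposition 3: common = {Ward, Admit, PatID}, closure = {DocID, Ward, Admit, PName, PatID} → lossless.

Decomposition 2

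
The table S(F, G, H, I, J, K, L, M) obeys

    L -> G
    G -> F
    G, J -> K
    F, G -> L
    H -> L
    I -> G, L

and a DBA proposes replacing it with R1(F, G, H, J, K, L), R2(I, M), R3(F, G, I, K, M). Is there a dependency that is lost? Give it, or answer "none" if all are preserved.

none

L → G lies within R1.
G → F lies within R1.
G, J → K lies within R1.
F, G → L lies within R1.
H → L lies within R1.
I → G, L: restricted closure across fragments reaches G, L.
Every dependency is enforceable on the fragments, so the decomposition is dependency-preserving.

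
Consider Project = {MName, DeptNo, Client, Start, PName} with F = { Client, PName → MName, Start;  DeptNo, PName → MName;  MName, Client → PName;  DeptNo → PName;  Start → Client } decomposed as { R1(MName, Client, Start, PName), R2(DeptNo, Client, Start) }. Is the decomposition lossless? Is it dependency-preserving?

Lossless test: (Client, Start)⁺ = {Client, Start}, which is a superkey of neither fragment — lossy.
Dependency preservation: the restricted closure of {DeptNo, PName} across the fragments never reaches {MName}, so DeptNo, PName → MName cannot be enforced without a join — not preserved.

lossy and not dependency-preserving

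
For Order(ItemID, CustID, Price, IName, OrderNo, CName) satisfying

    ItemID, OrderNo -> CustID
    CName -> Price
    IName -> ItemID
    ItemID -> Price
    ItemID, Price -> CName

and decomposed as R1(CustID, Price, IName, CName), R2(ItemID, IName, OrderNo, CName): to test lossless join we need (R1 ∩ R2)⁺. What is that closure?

R1 ∩ R2 = {IName, CName}.
CName → Price applies, adding Price
IName → ItemID applies, adding ItemID
Closure: {ItemID, Price, IName, CName}.

ItemID, Price, IName, CName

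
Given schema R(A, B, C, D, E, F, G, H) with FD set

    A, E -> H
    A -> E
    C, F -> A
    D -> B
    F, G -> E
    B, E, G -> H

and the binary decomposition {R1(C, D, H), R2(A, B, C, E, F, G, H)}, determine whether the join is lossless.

Common attributes: R1 ∩ R2 = {C, H}.
No dependency enlarges {C, H}, so (C, H)⁺ = {C, H}.
The closure contains neither all of R1 = {C, D, H} nor all of R2 = {A, B, C, E, F, G, H}, so the common attributes are not a superkey of either fragment. The join is lossy.

No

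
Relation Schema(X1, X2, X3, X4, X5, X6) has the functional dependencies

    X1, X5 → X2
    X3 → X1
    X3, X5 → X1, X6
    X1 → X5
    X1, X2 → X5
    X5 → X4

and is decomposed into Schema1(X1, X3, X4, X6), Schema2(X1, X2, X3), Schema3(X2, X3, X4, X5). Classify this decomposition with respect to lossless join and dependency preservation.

lossless but not dependency-preserving

Lossless test (chase): Rows 1 and 3 agree on X3; apply X3→X1 and equate their X1 entries. Rows 1 and 2 agree on X1; apply X1→X5 and equate their X5 entries. Rows 1 and 3 agree on X1; apply X1→X5 and equate their X5 entries. Rows 1 and 2 agree on X5; apply X5→X4 and equate their X4 entries. Rows 1 and 2 agree on X1, X5; apply X1, X5→X2 and equate their X2 entries. Rows 1 and 2 agree on X3, X5; apply X3, X5→X1, X6 and equate their X1, X6 entries. Rows 1 and 3 agree on X3, X5; apply X3, X5→X1, X6 and equate their X1, X6 entries. Row 1 is now all distinguished symbols — the join is lossless.
Dependency preservation: the restricted closure of {X1} across the fragments never reaches {X5}, so X1 → X5 cannot be enforced without a join — not preserved.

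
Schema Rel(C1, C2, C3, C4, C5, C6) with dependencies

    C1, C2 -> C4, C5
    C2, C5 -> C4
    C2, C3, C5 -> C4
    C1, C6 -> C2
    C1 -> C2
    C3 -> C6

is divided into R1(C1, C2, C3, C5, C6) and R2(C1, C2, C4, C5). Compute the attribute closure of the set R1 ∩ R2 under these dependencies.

R1 ∩ R2 = {C1, C2, C5}.
C1, C2 → C4, C5 applies, adding C4
Closure: {C1, C2, C4, C5}.

C1, C2, C4, C5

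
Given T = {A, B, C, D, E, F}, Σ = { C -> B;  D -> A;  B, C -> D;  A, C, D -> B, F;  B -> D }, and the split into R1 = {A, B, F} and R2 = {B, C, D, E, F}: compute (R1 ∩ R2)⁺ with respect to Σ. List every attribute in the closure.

R1 ∩ R2 = {B, F}.
B → D applies, adding D
D → A applies, adding A
Closure: {A, B, D, F}.

A, B, D, F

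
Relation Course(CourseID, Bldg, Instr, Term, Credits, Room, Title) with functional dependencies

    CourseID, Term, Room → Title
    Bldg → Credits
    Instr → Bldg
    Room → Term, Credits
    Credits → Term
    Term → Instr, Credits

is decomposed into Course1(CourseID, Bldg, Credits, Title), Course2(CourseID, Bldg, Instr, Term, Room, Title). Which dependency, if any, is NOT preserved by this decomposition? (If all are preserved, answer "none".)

none

CourseID, Term, Room → Title lies within Course2.
Bldg → Credits lies within Course1.
Instr → Bldg lies within Course2.
Room → Term, Credits: restricted closure across fragments reaches Term, Credits.
Credits → Term: restricted closure across fragments reaches Term.
Term → Instr, Credits: restricted closure across fragments reaches Instr, Credits.
Every dependency is enforceable on the fragments, so the decomposition is dependency-preserving.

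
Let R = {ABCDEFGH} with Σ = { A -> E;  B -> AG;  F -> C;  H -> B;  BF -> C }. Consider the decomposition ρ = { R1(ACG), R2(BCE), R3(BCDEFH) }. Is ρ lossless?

No

Chase test. Columns are ABCDEFGH; row i has aⱼ where attribute j ∈ Ri, else bᵢⱼ.
Initial tableau (one row per fragment):
  row 1: a1 b12 a3 b14 b15 b16 a7 b18
  row 2: b21 a2 a3 b24 a5 b26 b27 b28
  row 3: b31 a2 a3 a4 a5 a6 b37 a8
Rows 2 and 3 agree on B; apply B→AG and equate their AG entries.
No row becomes fully distinguished — the join is lossy.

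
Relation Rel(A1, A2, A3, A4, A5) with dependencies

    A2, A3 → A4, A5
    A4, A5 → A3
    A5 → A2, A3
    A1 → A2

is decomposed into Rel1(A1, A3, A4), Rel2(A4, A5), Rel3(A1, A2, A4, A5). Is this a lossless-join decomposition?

Chase test. Columns are A1, A2, A3, A4, A5; row i has aⱼ where attribute j ∈ Reli, else bᵢⱼ.
Initial tableau (one row per fragment):
  row 1: a1 b12 a3 a4 b15
  row 2: b21 b22 b23 a4 a5
  row 3: a1 a2 b33 a4 a5
Rows 2 and 3 agree on A4, A5; apply A4, A5→A3 and equate their A3 entries.
Rows 2 and 3 agree on A5; apply A5→A2, A3 and equate their A2, A3 entries.
Rows 1 and 3 agree on A1; apply A1→A2 and equate their A2 entries.
No row becomes fully distinguished — the join is lossy.

No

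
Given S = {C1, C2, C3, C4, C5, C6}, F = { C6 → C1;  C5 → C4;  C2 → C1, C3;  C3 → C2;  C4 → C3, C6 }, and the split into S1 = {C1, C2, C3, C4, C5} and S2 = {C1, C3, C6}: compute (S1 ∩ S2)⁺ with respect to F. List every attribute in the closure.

C1, C2, C3

S1 ∩ S2 = {C1, C3}.
C3 → C2 applies, adding C2
Closure: {C1, C2, C3}.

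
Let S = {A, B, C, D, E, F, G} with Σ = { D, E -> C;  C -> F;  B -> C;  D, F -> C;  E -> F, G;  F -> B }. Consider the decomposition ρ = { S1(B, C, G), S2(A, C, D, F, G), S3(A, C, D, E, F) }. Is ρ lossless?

Chase test. Columns are A, B, C, D, E, F, G; row i has aⱼ where attribute j ∈ Si, else bᵢⱼ.
Initial tableau (one row per fragment):
  row 1: b11 a2 a3 b14 b15 b16 a7
  row 2: a1 b22 a3 a4 b25 a6 a7
  row 3: a1 b32 a3 a4 a5 a6 b37
Rows 1 and 2 agree on C; apply C→F and equate their F entries.
Rows 1 and 2 agree on F; apply F→B and equate their B entries.
Rows 1 and 3 agree on F; apply F→B and equate their B entries.
No row becomes fully distinguished — the join is lossy.

No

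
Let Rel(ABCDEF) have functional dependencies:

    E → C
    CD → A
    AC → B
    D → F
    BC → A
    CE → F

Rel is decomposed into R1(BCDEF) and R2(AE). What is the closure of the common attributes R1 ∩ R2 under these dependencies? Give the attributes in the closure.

R1 ∩ R2 = {E}.
E → C applies, adding C
CE → F applies, adding F
Closure: {CEF}.

CEF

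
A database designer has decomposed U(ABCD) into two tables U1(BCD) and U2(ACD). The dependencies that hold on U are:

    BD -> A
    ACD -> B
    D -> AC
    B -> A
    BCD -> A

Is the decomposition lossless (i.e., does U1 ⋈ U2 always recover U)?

Common attributes: U1 ∩ U2 = {CD}.
Closure of {CD}: D → AC applies, adding A; ACD → B applies, adding B. So (CD)⁺ = {ABCD}.
This closure contains every attribute of U1, so U1 ∩ U2 → U1. The join is lossless.

Yes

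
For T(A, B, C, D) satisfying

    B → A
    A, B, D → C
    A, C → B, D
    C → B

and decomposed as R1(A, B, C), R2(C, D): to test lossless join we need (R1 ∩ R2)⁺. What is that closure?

R1 ∩ R2 = {C}.
C → B applies, adding B
B → A applies, adding A
A, C → B, D applies, adding D
Closure: {A, B, C, D}.

A, B, C, D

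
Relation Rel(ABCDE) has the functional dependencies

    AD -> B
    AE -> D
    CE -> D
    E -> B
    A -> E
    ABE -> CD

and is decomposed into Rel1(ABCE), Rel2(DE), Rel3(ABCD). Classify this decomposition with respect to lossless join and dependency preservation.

Lossless test (chase): Rows 1 and 2 agree on E; apply E→B and equate their B entries. Rows 1 and 3 agree on A; apply A→E and equate their E entries. Rows 1 and 3 agree on ABE; apply ABE→CD and equate their CD entries. Row 1 is now all distinguished symbols — the join is lossless.
Dependency preservation: the restricted closure of {CE} across the fragments never reaches {D}, so CE → D cannot be enforced without a join — not preserved.

lossless but not dependency-preserving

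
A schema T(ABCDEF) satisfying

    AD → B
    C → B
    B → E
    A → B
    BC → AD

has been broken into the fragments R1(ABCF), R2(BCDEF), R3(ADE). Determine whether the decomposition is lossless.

Chase test. Columns are ABCDEF; row i has aⱼ where attribute j ∈ Ri, else bᵢⱼ.
Initial tableau (one row per fragment):
  row 1: a1 a2 a3 b14 b15 a6
  row 2: b21 a2 a3 a4 a5 a6
  row 3: a1 b32 b33 a4 a5 b36
Rows 1 and 2 agree on B; apply B→E and equate their E entries.
Rows 1 and 3 agree on A; apply A→B and equate their B entries.
Rows 1 and 2 agree on BC; apply BC→AD and equate their AD entries.
Row 1 is now all distinguished symbols — the join is lossless.

Yes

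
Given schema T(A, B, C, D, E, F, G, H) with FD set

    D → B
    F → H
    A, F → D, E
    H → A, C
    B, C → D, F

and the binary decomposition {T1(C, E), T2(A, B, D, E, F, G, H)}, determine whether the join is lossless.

No

Common attributes: T1 ∩ T2 = {E}.
No dependency enlarges {E}, so (E)⁺ = {E}.
The closure contains neither all of T1 = {C, E} nor all of T2 = {A, B, D, E, F, G, H}, so the common attributes are not a superkey of either fragment. The join is lossy.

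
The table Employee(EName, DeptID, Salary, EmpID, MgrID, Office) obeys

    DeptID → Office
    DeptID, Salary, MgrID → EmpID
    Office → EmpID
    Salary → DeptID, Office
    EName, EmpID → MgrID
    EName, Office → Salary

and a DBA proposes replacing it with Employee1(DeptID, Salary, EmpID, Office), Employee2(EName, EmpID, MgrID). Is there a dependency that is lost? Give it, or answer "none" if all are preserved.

EName, Office → Salary

Check EName, Office → Salary: no single fragment contains all of {EName, Salary, Office}, and the restricted closure of {EName, Office} across the fragments never reaches {Salary}.
DeptID → Office is preserved.
DeptID, Salary, MgrID → EmpID is preserved.
Office → EmpID is preserved.
Salary → DeptID, Office is preserved.
EName, EmpID → MgrID is preserved.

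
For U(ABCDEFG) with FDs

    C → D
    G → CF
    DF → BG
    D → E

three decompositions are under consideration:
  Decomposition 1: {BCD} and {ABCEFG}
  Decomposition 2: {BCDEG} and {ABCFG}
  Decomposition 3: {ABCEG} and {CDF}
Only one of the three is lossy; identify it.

Decomposition 1: common = {BC}, closure = {BCDE} → lossless.
Decomposition 2: common = {BCG}, closure = {BCDEFG} → lossless.
Decomposition 3: common = {C}, closure = {CDE} → lossy.

Decomposition 3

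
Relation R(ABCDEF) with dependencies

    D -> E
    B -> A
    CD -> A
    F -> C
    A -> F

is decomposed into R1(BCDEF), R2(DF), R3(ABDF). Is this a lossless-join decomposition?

Yes

Chase test. Columns are ABCDEF; row i has aⱼ where attribute j ∈ Ri, else bᵢⱼ.
Initial tableau (one row per fragment):
  row 1: b11 a2 a3 a4 a5 a6
  row 2: b21 b22 b23 a4 b25 a6
  row 3: a1 a2 b33 a4 b35 a6
Rows 1 and 2 agree on D; apply D→E and equate their E entries.
Rows 1 and 3 agree on D; apply D→E and equate their E entries.
Rows 1 and 3 agree on B; apply B→A and equate their A entries.
Rows 1 and 2 agree on F; apply F→C and equate their C entries.
Rows 1 and 3 agree on F; apply F→C and equate their C entries.
Rows 1 and 2 agree on CD; apply CD→A and equate their A entries.
Row 1 is now all distinguished symbols — the join is lossless.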